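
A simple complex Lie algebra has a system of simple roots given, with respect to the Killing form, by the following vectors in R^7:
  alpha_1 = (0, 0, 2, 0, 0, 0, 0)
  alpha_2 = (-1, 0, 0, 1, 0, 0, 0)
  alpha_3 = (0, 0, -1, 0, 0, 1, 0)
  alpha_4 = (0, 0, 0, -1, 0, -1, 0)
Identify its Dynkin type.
Compute the Cartan integers a_ij = 2(alpha_i, alpha_j)/(alpha_j, alpha_j); the resulting 4x4 Cartan matrix is
[[2, 0, -2, 0], [0, 2, 0, -1], [-1, 0, 2, -1], [0, -1, -1, 2]].
The roots have two lengths (squared-length ratio 2:1); the short ones are alpha_{2,3,4}. The associated Dynkin diagram is a chain of 4 nodes with a double edge at one end; the terminal node there is the unique long simple root (C_4), so the type is C_4 (the algebra sp(8)).

C_4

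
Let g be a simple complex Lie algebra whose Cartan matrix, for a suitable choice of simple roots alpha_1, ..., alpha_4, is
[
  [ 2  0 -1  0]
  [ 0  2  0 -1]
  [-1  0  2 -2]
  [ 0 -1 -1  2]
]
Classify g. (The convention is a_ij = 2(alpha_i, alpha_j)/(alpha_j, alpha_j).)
The matrix has rank 4 with 2's on the diagonal. Reading the off-diagonal entries as Dynkin edges (a single edge where a_ij = a_ji = -1; a double or triple edge where a_ij * a_ji = 2 or 3), the diagram is a chain of 4 nodes with a double edge between the middle two (F_4). One simple-root ordering that puts it in standard form is (alpha_1, alpha_3, alpha_4, alpha_2). So the algebra is type F_4.

F_4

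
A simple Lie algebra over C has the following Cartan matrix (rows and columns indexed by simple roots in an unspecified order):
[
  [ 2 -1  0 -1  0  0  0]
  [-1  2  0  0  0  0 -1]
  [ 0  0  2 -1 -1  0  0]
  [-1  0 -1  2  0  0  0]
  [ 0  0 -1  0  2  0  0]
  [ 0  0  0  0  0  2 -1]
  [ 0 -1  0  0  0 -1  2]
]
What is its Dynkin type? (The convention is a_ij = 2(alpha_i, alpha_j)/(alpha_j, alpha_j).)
The matrix has rank 7 with 2's on the diagonal. Reading the off-diagonal entries as Dynkin edges (a single edge where a_ij = a_ji = -1; a double or triple edge where a_ij * a_ji = 2 or 3), the diagram is a chain of 7 nodes with single edges (A_7). One simple-root ordering that puts it in standard form is (alpha_5, alpha_3, alpha_4, alpha_1, alpha_2, alpha_7, alpha_6). So the algebra is type A_7, i.e. sl(8).

A_7 (sl(8))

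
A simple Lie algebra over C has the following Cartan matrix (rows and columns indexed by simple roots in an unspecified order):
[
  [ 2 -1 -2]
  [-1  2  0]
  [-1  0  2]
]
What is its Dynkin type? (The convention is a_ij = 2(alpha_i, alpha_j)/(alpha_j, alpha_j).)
type B_3

The matrix has rank 3 with 2's on the diagonal. Reading the off-diagonal entries as Dynkin edges (a single edge where a_ij = a_ji = -1; a double or triple edge where a_ij * a_ji = 2 or 3), the diagram is a chain of 3 nodes with a double edge at one end; the terminal node there is the unique short simple root (B_3). One simple-root ordering that puts it in standard form is (alpha_2, alpha_1, alpha_3). So the algebra is type B_3, i.e. so(7).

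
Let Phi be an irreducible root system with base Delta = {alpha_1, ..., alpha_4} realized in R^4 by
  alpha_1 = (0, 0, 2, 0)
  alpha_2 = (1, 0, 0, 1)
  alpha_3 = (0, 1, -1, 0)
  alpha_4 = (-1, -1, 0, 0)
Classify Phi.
C_4

Compute the Cartan integers a_ij = 2(alpha_i, alpha_j)/(alpha_j, alpha_j); the resulting 4x4 Cartan matrix is
[[2, 0, -2, 0], [0, 2, 0, -1], [-1, 0, 2, -1], [0, -1, -1, 2]].
The roots have two lengths (squared-length ratio 2:1); the short ones are alpha_{2,3,4}. The associated Dynkin diagram is a chain of 4 nodes with a double edge at one end; the terminal node there is the unique long simple root (C_4), so the type is C_4 (the algebra sp(8)).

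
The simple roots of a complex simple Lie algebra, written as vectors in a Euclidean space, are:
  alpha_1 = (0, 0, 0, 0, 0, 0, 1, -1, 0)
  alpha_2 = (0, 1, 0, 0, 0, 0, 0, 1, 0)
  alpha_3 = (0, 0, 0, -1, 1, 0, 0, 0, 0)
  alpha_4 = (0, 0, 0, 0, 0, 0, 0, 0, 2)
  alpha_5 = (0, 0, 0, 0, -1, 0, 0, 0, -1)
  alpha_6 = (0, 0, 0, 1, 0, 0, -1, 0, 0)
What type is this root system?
type C_6

Compute the Cartan integers a_ij = 2(alpha_i, alpha_j)/(alpha_j, alpha_j); the resulting 6x6 Cartan matrix is
[[2, -1, 0, 0, 0, -1], [-1, 2, 0, 0, 0, 0], [0, 0, 2, 0, -1, -1], [0, 0, 0, 2, -2, 0], [0, 0, -1, -1, 2, 0], [-1, 0, -1, 0, 0, 2]].
The roots have two lengths (squared-length ratio 2:1); the short ones are alpha_{1,2,3,5,6}. The associated Dynkin diagram is a chain of 6 nodes with a double edge at one end; the terminal node there is the unique long simple root (C_6), so the type is C_6 (the algebra sp(12)).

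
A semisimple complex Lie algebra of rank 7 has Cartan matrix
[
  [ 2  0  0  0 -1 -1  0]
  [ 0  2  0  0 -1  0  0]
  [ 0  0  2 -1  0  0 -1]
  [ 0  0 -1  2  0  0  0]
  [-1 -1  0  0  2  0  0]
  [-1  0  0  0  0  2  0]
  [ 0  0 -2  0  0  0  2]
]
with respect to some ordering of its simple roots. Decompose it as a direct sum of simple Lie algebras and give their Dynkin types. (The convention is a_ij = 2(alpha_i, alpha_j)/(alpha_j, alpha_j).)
The diagram associated to this matrix has two connected components: the simple roots {alpha_1, alpha_2, alpha_5, alpha_6} form a chain of 4 nodes with single edges (A_4), and {alpha_3, alpha_4, alpha_7} form a chain of 3 nodes with a double edge at one end; the terminal node there is the unique long simple root (C_3). A semisimple Lie algebra decomposes uniquely as the direct sum of simple ideals, one per connected component of its Dynkin diagram, so g ≅ A_4 ⊕ C_3 (dimension 24 + 21 = 45).

type A_4 + type C_3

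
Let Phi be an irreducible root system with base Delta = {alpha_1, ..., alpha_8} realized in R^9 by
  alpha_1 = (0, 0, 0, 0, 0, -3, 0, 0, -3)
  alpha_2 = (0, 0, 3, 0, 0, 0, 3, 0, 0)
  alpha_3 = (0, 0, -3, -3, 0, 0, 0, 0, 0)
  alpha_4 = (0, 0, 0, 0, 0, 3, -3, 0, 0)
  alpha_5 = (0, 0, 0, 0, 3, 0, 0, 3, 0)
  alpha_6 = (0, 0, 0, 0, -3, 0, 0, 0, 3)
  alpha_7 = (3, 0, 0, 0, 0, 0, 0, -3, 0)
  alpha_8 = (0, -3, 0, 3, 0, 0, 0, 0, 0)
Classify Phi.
A8

Compute the Cartan integers a_ij = 2(alpha_i, alpha_j)/(alpha_j, alpha_j); the resulting 8x8 Cartan matrix is
[[2, 0, 0, -1, 0, -1, 0, 0], [0, 2, -1, -1, 0, 0, 0, 0], [0, -1, 2, 0, 0, 0, 0, -1], [-1, -1, 0, 2, 0, 0, 0, 0], [0, 0, 0, 0, 2, -1, -1, 0], [-1, 0, 0, 0, -1, 2, 0, 0], [0, 0, 0, 0, -1, 0, 2, 0], [0, 0, -1, 0, 0, 0, 0, 2]].
All simple roots have the same length, so the diagram is simply laced. The associated Dynkin diagram is a chain of 8 nodes with single edges (A_8), so the type is A_8 (the algebra sl(9)).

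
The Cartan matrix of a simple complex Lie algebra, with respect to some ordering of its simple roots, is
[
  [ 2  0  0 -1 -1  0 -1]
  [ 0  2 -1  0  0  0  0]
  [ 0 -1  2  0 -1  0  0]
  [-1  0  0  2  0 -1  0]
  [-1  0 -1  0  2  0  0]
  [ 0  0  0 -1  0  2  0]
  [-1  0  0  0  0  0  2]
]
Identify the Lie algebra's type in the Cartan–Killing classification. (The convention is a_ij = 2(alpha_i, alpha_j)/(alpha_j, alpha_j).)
E_7

The matrix has rank 7 with 2's on the diagonal. Reading the off-diagonal entries as Dynkin edges (a single edge where a_ij = a_ji = -1; a double or triple edge where a_ij * a_ji = 2 or 3), the diagram is a chain of 6 nodes with one extra node attached to the third node from one end (E_7). One simple-root ordering that puts it in standard form is (alpha_6, alpha_7, alpha_4, alpha_1, alpha_5, alpha_3, alpha_2). So the algebra is type E_7.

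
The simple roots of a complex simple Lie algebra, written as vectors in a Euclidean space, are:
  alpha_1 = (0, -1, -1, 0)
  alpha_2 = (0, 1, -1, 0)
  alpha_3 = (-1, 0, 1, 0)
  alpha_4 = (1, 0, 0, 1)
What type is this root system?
D4

Compute the Cartan integers a_ij = 2(alpha_i, alpha_j)/(alpha_j, alpha_j); the resulting 4x4 Cartan matrix is
[[2, 0, -1, 0], [0, 2, -1, 0], [-1, -1, 2, -1], [0, 0, -1, 2]].
All simple roots have the same length, so the diagram is simply laced. The associated Dynkin diagram is a chain of 2 nodes with a fork of two nodes at one end (D_4), so the type is D_4 (the algebra so(8)).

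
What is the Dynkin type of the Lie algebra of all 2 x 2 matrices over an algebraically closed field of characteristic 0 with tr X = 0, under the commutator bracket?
A1

This is sl(2), which has dimension 2^2 - 1 = 3 and rank 2 - 1 = 1 (a Cartan subalgebra is the diagonal traceless matrices). In the classification of classical Lie algebras, the special linear algebra sl(n+1) has type A_n; here n = 1, so the Dynkin diagram is a chain of 1 nodes with single edges (A_1). Hence the type is A_1.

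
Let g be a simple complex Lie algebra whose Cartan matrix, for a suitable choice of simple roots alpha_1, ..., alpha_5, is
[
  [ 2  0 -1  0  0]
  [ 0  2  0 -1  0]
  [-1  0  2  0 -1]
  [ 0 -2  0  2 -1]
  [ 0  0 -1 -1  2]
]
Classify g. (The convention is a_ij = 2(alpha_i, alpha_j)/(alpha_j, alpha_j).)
type B_5

The matrix has rank 5 with 2's on the diagonal. Reading the off-diagonal entries as Dynkin edges (a single edge where a_ij = a_ji = -1; a double or triple edge where a_ij * a_ji = 2 or 3), the diagram is a chain of 5 nodes with a double edge at one end; the terminal node there is the unique short simple root (B_5). One simple-root ordering that puts it in standard form is (alpha_1, alpha_3, alpha_5, alpha_4, alpha_2). So the algebra is type B_5, i.e. so(11).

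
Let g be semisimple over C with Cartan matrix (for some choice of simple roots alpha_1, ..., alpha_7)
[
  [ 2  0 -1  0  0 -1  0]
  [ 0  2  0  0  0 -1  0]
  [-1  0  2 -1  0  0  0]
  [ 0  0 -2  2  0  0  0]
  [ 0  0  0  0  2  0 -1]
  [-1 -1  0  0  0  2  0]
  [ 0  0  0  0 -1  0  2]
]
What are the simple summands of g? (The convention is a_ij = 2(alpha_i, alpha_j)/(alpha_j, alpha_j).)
A_2 + C_5

The diagram associated to this matrix has two connected components: the simple roots {alpha_5, alpha_7} form a chain of 2 nodes with single edges (A_2), and {alpha_1, alpha_2, alpha_3, alpha_4, alpha_6} form a chain of 5 nodes with a double edge at one end; the terminal node there is the unique long simple root (C_5). A semisimple Lie algebra decomposes uniquely as the direct sum of simple ideals, one per connected component of its Dynkin diagram, so g ≅ A_2 ⊕ C_5 (dimension 8 + 55 = 63).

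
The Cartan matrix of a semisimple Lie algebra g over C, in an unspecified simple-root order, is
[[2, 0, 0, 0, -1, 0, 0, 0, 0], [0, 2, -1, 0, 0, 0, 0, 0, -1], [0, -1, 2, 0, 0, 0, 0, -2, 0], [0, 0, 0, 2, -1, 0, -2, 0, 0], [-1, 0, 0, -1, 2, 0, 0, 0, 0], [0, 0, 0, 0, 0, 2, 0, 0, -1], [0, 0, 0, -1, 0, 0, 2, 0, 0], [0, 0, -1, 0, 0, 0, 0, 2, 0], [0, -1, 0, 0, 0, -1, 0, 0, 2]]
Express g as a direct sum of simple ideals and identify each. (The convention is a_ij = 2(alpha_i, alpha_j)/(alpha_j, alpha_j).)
The diagram associated to this matrix has two connected components: the simple roots {alpha_1, alpha_4, alpha_5, alpha_7} form a chain of 4 nodes with a double edge at one end; the terminal node there is the unique short simple root (B_4), and {alpha_2, alpha_3, alpha_6, alpha_8, alpha_9} form a chain of 5 nodes with a double edge at one end; the terminal node there is the unique short simple root (B_5). A semisimple Lie algebra decomposes uniquely as the direct sum of simple ideals, one per connected component of its Dynkin diagram, so g ≅ B_4 ⊕ B_5 (dimension 36 + 55 = 91).

B_4 + B_5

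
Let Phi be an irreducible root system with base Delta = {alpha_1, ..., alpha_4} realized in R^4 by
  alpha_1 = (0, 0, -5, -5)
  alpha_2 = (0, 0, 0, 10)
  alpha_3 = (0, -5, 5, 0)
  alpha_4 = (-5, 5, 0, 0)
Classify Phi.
C_4

Compute the Cartan integers a_ij = 2(alpha_i, alpha_j)/(alpha_j, alpha_j); the resulting 4x4 Cartan matrix is
[[2, -1, -1, 0], [-2, 2, 0, 0], [-1, 0, 2, -1], [0, 0, -1, 2]].
The roots have two lengths (squared-length ratio 2:1); the short ones are alpha_{1,3,4}. The associated Dynkin diagram is a chain of 4 nodes with a double edge at one end; the terminal node there is the unique long simple root (C_4), so the type is C_4 (the algebra sp(8)).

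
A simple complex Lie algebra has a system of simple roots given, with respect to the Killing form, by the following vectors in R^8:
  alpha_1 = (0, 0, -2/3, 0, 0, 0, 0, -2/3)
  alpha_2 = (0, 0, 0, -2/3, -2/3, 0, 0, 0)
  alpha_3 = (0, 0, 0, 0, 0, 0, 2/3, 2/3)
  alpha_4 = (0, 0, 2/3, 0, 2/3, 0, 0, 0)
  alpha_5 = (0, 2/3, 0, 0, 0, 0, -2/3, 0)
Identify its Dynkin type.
A_5 (sl(6))

Compute the Cartan integers a_ij = 2(alpha_i, alpha_j)/(alpha_j, alpha_j); the resulting 5x5 Cartan matrix is
[[2, 0, -1, -1, 0], [0, 2, 0, -1, 0], [-1, 0, 2, 0, -1], [-1, -1, 0, 2, 0], [0, 0, -1, 0, 2]].
All simple roots have the same length, so the diagram is simply laced. The associated Dynkin diagram is a chain of 5 nodes with single edges (A_5), so the type is A_5 (the algebra sl(6)).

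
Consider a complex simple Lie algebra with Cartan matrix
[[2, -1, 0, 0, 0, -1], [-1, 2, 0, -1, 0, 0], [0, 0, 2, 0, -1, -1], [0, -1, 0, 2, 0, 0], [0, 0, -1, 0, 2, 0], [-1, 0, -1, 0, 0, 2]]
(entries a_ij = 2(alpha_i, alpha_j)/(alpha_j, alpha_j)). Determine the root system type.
A_6

The matrix has rank 6 with 2's on the diagonal. Reading the off-diagonal entries as Dynkin edges (a single edge where a_ij = a_ji = -1; a double or triple edge where a_ij * a_ji = 2 or 3), the diagram is a chain of 6 nodes with single edges (A_6). One simple-root ordering that puts it in standard form is (alpha_5, alpha_3, alpha_6, alpha_1, alpha_2, alpha_4). So the algebra is type A_6, i.e. sl(7).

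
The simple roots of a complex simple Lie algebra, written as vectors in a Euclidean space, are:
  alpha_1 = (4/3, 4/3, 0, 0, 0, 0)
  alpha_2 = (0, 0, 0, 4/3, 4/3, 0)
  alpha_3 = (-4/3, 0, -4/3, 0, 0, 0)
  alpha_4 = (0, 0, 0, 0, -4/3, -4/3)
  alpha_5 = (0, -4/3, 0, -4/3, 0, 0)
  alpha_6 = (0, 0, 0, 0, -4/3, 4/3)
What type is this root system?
type D_6

Compute the Cartan integers a_ij = 2(alpha_i, alpha_j)/(alpha_j, alpha_j); the resulting 6x6 Cartan matrix is
[[2, 0, -1, 0, -1, 0], [0, 2, 0, -1, -1, -1], [-1, 0, 2, 0, 0, 0], [0, -1, 0, 2, 0, 0], [-1, -1, 0, 0, 2, 0], [0, -1, 0, 0, 0, 2]].
All simple roots have the same length, so the diagram is simply laced. The associated Dynkin diagram is a chain of 4 nodes with a fork of two nodes at one end (D_6), so the type is D_6 (the algebra so(12)).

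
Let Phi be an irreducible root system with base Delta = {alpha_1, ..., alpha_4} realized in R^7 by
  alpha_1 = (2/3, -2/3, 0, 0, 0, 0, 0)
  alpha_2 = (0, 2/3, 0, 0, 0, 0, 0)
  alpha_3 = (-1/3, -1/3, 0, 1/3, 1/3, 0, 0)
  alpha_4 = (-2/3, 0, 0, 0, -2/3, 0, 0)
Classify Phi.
Compute the Cartan integers a_ij = 2(alpha_i, alpha_j)/(alpha_j, alpha_j); the resulting 4x4 Cartan matrix is
[[2, -2, 0, -1], [-1, 2, -1, 0], [0, -1, 2, 0], [-1, 0, 0, 2]].
The roots have two lengths (squared-length ratio 2:1); the short ones are alpha_{2,3}. The associated Dynkin diagram is a chain of 4 nodes with a double edge between the middle two (F_4), so the type is F_4.

type F_4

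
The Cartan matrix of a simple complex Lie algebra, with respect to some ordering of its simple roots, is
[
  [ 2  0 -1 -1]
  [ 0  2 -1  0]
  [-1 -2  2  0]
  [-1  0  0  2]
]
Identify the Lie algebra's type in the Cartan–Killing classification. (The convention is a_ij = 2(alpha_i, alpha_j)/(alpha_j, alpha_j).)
B_4 (so(9))

The matrix has rank 4 with 2's on the diagonal. Reading the off-diagonal entries as Dynkin edges (a single edge where a_ij = a_ji = -1; a double or triple edge where a_ij * a_ji = 2 or 3), the diagram is a chain of 4 nodes with a double edge at one end; the terminal node there is the unique short simple root (B_4). One simple-root ordering that puts it in standard form is (alpha_4, alpha_1, alpha_3, alpha_2). So the algebra is type B_4, i.e. so(9).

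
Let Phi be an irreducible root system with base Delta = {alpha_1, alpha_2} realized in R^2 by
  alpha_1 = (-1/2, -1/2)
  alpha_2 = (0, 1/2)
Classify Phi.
B_2 (so(5))

Compute the Cartan integers a_ij = 2(alpha_i, alpha_j)/(alpha_j, alpha_j); the resulting 2x2 Cartan matrix is
[[2, -2], [-1, 2]].
The roots have two lengths (squared-length ratio 2:1); the short ones are alpha_{2}. The associated Dynkin diagram is a chain of 2 nodes with a double edge at one end; the terminal node there is the unique short simple root (B_2), so the type is B_2 (the algebra so(5)).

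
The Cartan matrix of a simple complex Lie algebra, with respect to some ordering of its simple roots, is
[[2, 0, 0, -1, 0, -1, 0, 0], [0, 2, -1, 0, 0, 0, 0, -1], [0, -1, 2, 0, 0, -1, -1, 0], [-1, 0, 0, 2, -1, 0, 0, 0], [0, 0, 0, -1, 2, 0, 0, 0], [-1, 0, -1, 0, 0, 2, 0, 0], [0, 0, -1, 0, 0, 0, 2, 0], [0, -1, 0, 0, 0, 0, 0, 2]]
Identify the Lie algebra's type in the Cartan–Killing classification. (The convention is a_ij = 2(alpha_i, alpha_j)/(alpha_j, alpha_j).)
The matrix has rank 8 with 2's on the diagonal. Reading the off-diagonal entries as Dynkin edges (a single edge where a_ij = a_ji = -1; a double or triple edge where a_ij * a_ji = 2 or 3), the diagram is a chain of 7 nodes with one extra node attached to the third node from one end (E_8). One simple-root ordering that puts it in standard form is (alpha_8, alpha_7, alpha_2, alpha_3, alpha_6, alpha_1, alpha_4, alpha_5). So the algebra is type E_8.

E_8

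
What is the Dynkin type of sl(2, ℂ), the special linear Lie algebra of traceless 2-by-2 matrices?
This is sl(2), which has dimension 2^2 - 1 = 3 and rank 2 - 1 = 1 (a Cartan subalgebra is the diagonal traceless matrices). In the classification of classical Lie algebras, the special linear algebra sl(n+1) has type A_n; here n = 1, so the Dynkin diagram is a chain of 1 nodes with single edges (A_1). Hence the type is A_1.

A1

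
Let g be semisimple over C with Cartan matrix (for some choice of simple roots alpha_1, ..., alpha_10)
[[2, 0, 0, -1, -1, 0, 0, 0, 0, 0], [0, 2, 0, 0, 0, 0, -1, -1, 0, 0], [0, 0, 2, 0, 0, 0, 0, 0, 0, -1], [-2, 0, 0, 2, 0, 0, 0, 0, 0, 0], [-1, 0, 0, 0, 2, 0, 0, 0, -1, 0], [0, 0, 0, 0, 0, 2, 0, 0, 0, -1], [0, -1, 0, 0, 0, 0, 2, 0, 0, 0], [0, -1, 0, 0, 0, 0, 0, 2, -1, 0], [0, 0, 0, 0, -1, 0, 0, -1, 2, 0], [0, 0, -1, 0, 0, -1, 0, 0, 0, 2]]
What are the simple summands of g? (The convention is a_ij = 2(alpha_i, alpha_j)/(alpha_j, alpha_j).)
A_3 (sl(4)) + C_7 (sp(14))

The diagram associated to this matrix has two connected components: the simple roots {alpha_3, alpha_6, alpha_10} form a chain of 3 nodes with single edges (A_3), and {alpha_1, alpha_2, alpha_4, alpha_5, alpha_7, alpha_8, alpha_9} form a chain of 7 nodes with a double edge at one end; the terminal node there is the unique long simple root (C_7). A semisimple Lie algebra decomposes uniquely as the direct sum of simple ideals, one per connected component of its Dynkin diagram, so g ≅ A_3 ⊕ C_7 (dimension 15 + 105 = 120).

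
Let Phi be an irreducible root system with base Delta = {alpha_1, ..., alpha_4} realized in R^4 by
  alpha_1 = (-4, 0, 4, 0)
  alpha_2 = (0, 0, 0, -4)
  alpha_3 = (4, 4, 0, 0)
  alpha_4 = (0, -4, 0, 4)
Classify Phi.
Compute the Cartan integers a_ij = 2(alpha_i, alpha_j)/(alpha_j, alpha_j); the resulting 4x4 Cartan matrix is
[[2, 0, -1, 0], [0, 2, 0, -1], [-1, 0, 2, -1], [0, -2, -1, 2]].
The roots have two lengths (squared-length ratio 2:1); the short ones are alpha_{2}. The associated Dynkin diagram is a chain of 4 nodes with a double edge at one end; the terminal node there is the unique short simple root (B_4), so the type is B_4 (the algebra so(9)).

B_4 (so(9))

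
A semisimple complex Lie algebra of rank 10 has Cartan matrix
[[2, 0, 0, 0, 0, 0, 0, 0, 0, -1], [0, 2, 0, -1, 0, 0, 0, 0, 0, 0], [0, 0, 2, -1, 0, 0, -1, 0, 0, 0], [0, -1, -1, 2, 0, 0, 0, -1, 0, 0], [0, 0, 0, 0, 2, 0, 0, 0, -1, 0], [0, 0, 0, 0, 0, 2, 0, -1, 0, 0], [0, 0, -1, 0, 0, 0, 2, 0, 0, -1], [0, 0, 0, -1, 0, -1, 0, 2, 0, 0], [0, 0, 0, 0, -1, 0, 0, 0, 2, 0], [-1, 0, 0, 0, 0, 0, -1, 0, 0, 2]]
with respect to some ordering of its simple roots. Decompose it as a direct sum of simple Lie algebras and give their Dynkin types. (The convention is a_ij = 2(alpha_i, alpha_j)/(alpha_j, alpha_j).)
The diagram associated to this matrix has two connected components: the simple roots {alpha_5, alpha_9} form a chain of 2 nodes with single edges (A_2), and {alpha_1, alpha_2, alpha_3, alpha_4, alpha_6, alpha_7, alpha_8, alpha_10} form a chain of 7 nodes with one extra node attached to the third node from one end (E_8). A semisimple Lie algebra decomposes uniquely as the direct sum of simple ideals, one per connected component of its Dynkin diagram, so g ≅ A_2 ⊕ E_8 (dimension 8 + 248 = 256).

type A_2 ⊕ type E_8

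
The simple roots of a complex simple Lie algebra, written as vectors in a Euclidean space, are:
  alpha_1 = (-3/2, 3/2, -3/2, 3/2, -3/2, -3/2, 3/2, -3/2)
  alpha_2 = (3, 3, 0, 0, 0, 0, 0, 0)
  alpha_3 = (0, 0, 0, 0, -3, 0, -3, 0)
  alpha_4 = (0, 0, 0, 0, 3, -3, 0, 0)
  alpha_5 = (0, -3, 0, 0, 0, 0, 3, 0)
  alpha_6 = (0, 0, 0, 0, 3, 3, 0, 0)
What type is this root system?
E6

Compute the Cartan integers a_ij = 2(alpha_i, alpha_j)/(alpha_j, alpha_j); the resulting 6x6 Cartan matrix is
[[2, 0, 0, 0, 0, -1], [0, 2, 0, 0, -1, 0], [0, 0, 2, -1, -1, -1], [0, 0, -1, 2, 0, 0], [0, -1, -1, 0, 2, 0], [-1, 0, -1, 0, 0, 2]].
All simple roots have the same length, so the diagram is simply laced. The associated Dynkin diagram is a chain of 5 nodes with one extra node attached to the third node from one end (E_6), so the type is E_6.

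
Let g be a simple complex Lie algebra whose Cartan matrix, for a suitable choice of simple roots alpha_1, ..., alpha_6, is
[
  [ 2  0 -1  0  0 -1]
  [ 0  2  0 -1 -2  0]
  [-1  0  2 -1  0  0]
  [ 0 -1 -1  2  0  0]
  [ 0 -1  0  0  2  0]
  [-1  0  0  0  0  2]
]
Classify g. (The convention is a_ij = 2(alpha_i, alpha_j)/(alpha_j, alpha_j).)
type B_6

The matrix has rank 6 with 2's on the diagonal. Reading the off-diagonal entries as Dynkin edges (a single edge where a_ij = a_ji = -1; a double or triple edge where a_ij * a_ji = 2 or 3), the diagram is a chain of 6 nodes with a double edge at one end; the terminal node there is the unique short simple root (B_6). One simple-root ordering that puts it in standard form is (alpha_6, alpha_1, alpha_3, alpha_4, alpha_2, alpha_5). So the algebra is type B_6, i.e. so(13).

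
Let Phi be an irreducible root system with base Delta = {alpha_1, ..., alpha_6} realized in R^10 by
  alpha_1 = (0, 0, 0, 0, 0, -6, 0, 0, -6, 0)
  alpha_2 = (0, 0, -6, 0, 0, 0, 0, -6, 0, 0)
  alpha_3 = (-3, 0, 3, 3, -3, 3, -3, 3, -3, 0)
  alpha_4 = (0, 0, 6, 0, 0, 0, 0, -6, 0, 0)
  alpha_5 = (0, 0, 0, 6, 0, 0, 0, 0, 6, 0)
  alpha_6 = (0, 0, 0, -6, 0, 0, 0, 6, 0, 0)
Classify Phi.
Compute the Cartan integers a_ij = 2(alpha_i, alpha_j)/(alpha_j, alpha_j); the resulting 6x6 Cartan matrix is
[[2, 0, 0, 0, -1, 0], [0, 2, -1, 0, 0, -1], [0, -1, 2, 0, 0, 0], [0, 0, 0, 2, 0, -1], [-1, 0, 0, 0, 2, -1], [0, -1, 0, -1, -1, 2]].
All simple roots have the same length, so the diagram is simply laced. The associated Dynkin diagram is a chain of 5 nodes with one extra node attached to the third node from one end (E_6), so the type is E_6.

E_6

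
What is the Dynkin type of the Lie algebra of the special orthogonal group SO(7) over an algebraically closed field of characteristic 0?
This is so(7) with 7 odd, which has dimension 7(7-1)/2 = 21 and rank (7-1)/2 = 3. In the classification of classical Lie algebras, the orthogonal algebra so(2n+1) in an odd number of variables has type B_n; here n = 3, so the Dynkin diagram is a chain of 3 nodes with a double edge at one end; the terminal node there is the unique short simple root (B_3). Hence the type is B_3.

type B_3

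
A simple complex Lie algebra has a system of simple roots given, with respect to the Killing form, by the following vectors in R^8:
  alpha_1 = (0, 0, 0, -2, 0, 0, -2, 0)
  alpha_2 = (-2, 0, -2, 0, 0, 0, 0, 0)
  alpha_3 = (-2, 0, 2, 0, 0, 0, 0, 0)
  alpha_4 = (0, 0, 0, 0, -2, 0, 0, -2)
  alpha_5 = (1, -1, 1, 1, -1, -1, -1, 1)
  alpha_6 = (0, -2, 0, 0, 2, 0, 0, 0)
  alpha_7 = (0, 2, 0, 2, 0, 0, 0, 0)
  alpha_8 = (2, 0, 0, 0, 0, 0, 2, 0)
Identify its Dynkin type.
Compute the Cartan integers a_ij = 2(alpha_i, alpha_j)/(alpha_j, alpha_j); the resulting 8x8 Cartan matrix is
[[2, 0, 0, 0, 0, 0, -1, -1], [0, 2, 0, 0, -1, 0, 0, -1], [0, 0, 2, 0, 0, 0, 0, -1], [0, 0, 0, 2, 0, -1, 0, 0], [0, -1, 0, 0, 2, 0, 0, 0], [0, 0, 0, -1, 0, 2, -1, 0], [-1, 0, 0, 0, 0, -1, 2, 0], [-1, -1, -1, 0, 0, 0, 0, 2]].
All simple roots have the same length, so the diagram is simply laced. The associated Dynkin diagram is a chain of 7 nodes with one extra node attached to the third node from one end (E_8), so the type is E_8.

E_8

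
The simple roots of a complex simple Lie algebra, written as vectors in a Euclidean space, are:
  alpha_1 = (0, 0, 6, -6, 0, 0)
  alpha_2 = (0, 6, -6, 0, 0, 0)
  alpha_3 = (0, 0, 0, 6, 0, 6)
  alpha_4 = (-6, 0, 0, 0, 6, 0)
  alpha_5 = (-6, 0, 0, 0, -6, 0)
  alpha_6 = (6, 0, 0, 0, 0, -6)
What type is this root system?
D_6 (so(12))

Compute the Cartan integers a_ij = 2(alpha_i, alpha_j)/(alpha_j, alpha_j); the resulting 6x6 Cartan matrix is
[[2, -1, -1, 0, 0, 0], [-1, 2, 0, 0, 0, 0], [-1, 0, 2, 0, 0, -1], [0, 0, 0, 2, 0, -1], [0, 0, 0, 0, 2, -1], [0, 0, -1, -1, -1, 2]].
All simple roots have the same length, so the diagram is simply laced. The associated Dynkin diagram is a chain of 4 nodes with a fork of two nodes at one end (D_6), so the type is D_6 (the algebra so(12)).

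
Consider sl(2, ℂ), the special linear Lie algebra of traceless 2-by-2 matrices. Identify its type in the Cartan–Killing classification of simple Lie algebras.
This is sl(2), which has dimension 2^2 - 1 = 3 and rank 2 - 1 = 1 (a Cartan subalgebra is the diagonal traceless matrices). In the classification of classical Lie algebras, the special linear algebra sl(n+1) has type A_n; here n = 1, so the Dynkin diagram is a chain of 1 nodes with single edges (A_1). Hence the type is A_1.

A_1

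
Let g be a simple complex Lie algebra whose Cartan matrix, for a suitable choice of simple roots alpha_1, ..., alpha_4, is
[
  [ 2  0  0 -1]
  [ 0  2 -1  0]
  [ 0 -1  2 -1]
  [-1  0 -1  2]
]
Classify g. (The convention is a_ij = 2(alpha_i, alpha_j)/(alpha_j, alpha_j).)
type A_4

The matrix has rank 4 with 2's on the diagonal. Reading the off-diagonal entries as Dynkin edges (a single edge where a_ij = a_ji = -1; a double or triple edge where a_ij * a_ji = 2 or 3), the diagram is a chain of 4 nodes with single edges (A_4). One simple-root ordering that puts it in standard form is (alpha_2, alpha_3, alpha_4, alpha_1). So the algebra is type A_4, i.e. sl(5).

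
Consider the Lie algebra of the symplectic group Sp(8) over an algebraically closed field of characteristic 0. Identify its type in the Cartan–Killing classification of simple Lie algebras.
C_4 (sp(8))

This is sp(8), which has dimension 8(8+1)/2 = 36 and rank 8/2 = 4. In the classification of classical Lie algebras, the symplectic algebra sp(2n) has type C_n; here n = 4, so the Dynkin diagram is a chain of 4 nodes with a double edge at one end; the terminal node there is the unique long simple root (C_4). Hence the type is C_4.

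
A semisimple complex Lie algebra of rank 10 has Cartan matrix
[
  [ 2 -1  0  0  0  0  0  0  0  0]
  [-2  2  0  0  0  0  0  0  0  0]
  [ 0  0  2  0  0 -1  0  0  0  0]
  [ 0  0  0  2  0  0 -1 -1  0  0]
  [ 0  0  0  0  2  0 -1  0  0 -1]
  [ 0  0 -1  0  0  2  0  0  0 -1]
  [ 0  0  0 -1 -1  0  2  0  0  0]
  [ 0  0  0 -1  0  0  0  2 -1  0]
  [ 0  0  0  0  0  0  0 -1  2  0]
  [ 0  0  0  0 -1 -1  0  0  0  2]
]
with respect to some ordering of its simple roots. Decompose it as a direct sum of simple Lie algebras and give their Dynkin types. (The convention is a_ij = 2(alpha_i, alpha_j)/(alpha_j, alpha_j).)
The diagram associated to this matrix has two connected components: the simple roots {alpha_3, alpha_4, alpha_5, alpha_6, alpha_7, alpha_8, alpha_9, alpha_10} form a chain of 8 nodes with single edges (A_8), and {alpha_1, alpha_2} form a chain of 2 nodes with a double edge at one end; the terminal node there is the unique short simple root (B_2). A semisimple Lie algebra decomposes uniquely as the direct sum of simple ideals, one per connected component of its Dynkin diagram, so g ≅ A_8 ⊕ B_2 (dimension 80 + 10 = 90).

A_8 (sl(9)) + B_2 (so(5))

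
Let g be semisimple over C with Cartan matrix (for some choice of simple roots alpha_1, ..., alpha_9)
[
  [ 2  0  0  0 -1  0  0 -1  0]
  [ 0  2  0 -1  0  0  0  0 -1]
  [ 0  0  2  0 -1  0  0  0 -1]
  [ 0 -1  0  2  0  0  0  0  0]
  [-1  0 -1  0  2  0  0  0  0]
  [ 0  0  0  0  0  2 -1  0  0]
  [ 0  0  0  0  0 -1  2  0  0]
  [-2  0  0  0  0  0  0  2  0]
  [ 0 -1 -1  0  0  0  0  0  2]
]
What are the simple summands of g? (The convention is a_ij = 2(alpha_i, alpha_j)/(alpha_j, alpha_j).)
The diagram associated to this matrix has two connected components: the simple roots {alpha_6, alpha_7} form a chain of 2 nodes with single edges (A_2), and {alpha_1, alpha_2, alpha_3, alpha_4, alpha_5, alpha_8, alpha_9} form a chain of 7 nodes with a double edge at one end; the terminal node there is the unique long simple root (C_7). A semisimple Lie algebra decomposes uniquely as the direct sum of simple ideals, one per connected component of its Dynkin diagram, so g ≅ A_2 ⊕ C_7 (dimension 8 + 105 = 113).

A_2 + C_7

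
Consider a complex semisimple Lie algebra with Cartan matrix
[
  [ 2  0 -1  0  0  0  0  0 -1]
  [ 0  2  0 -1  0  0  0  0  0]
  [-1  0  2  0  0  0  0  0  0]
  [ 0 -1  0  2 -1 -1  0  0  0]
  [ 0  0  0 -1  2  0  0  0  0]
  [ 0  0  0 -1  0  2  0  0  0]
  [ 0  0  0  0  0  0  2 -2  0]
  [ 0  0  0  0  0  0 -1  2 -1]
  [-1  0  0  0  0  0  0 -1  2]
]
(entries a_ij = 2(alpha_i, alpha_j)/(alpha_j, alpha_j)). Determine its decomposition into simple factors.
The diagram associated to this matrix has two connected components: the simple roots {alpha_1, alpha_3, alpha_7, alpha_8, alpha_9} form a chain of 5 nodes with a double edge at one end; the terminal node there is the unique long simple root (C_5), and {alpha_2, alpha_4, alpha_5, alpha_6} form a chain of 2 nodes with a fork of two nodes at one end (D_4). A semisimple Lie algebra decomposes uniquely as the direct sum of simple ideals, one per connected component of its Dynkin diagram, so g ≅ C_5 ⊕ D_4 (dimension 55 + 28 = 83).

C_5 (sp(10)) ⊕ D_4 (so(8))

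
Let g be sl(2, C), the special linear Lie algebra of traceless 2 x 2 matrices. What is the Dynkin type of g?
This is sl(2), which has dimension 2^2 - 1 = 3 and rank 2 - 1 = 1 (a Cartan subalgebra is the diagonal traceless matrices). In the classification of classical Lie algebras, the special linear algebra sl(n+1) has type A_n; here n = 1, so the Dynkin diagram is a chain of 1 nodes with single edges (A_1). Hence the type is A_1.

A1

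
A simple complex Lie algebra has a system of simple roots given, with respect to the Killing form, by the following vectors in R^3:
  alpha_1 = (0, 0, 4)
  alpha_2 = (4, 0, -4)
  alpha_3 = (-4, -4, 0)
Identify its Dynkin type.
Compute the Cartan integers a_ij = 2(alpha_i, alpha_j)/(alpha_j, alpha_j); the resulting 3x3 Cartan matrix is
[[2, -1, 0], [-2, 2, -1], [0, -1, 2]].
The roots have two lengths (squared-length ratio 2:1); the short ones are alpha_{1}. The associated Dynkin diagram is a chain of 3 nodes with a double edge at one end; the terminal node there is the unique short simple root (B_3), so the type is B_3 (the algebra so(7)).

B3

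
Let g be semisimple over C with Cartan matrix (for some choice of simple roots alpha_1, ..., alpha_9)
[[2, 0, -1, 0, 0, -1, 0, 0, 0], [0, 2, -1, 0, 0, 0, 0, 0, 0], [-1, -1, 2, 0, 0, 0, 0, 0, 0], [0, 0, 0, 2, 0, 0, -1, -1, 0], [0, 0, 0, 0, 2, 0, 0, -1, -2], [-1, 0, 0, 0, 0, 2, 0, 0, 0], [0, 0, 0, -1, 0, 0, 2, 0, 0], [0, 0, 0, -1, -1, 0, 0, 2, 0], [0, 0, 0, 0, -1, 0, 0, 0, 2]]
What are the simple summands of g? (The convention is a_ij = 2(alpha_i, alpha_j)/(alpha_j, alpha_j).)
A_4 + B_5

The diagram associated to this matrix has two connected components: the simple roots {alpha_1, alpha_2, alpha_3, alpha_6} form a chain of 4 nodes with single edges (A_4), and {alpha_4, alpha_5, alpha_7, alpha_8, alpha_9} form a chain of 5 nodes with a double edge at one end; the terminal node there is the unique short simple root (B_5). A semisimple Lie algebra decomposes uniquely as the direct sum of simple ideals, one per connected component of its Dynkin diagram, so g ≅ A_4 ⊕ B_5 (dimension 24 + 55 = 79).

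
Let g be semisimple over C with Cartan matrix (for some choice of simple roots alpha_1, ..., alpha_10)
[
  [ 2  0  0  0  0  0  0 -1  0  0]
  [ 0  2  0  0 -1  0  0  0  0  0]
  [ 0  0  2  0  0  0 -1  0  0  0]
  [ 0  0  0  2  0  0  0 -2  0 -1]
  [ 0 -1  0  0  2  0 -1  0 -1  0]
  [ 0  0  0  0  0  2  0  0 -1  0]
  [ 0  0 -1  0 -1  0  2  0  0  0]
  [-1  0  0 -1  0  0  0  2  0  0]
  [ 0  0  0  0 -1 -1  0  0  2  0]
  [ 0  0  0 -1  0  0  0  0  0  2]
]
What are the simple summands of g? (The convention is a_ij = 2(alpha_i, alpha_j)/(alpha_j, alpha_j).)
type E_6 ⊕ type F_4

The diagram associated to this matrix has two connected components: the simple roots {alpha_2, alpha_3, alpha_5, alpha_6, alpha_7, alpha_9} form a chain of 5 nodes with one extra node attached to the third node from one end (E_6), and {alpha_1, alpha_4, alpha_8, alpha_10} form a chain of 4 nodes with a double edge between the middle two (F_4). A semisimple Lie algebra decomposes uniquely as the direct sum of simple ideals, one per connected component of its Dynkin diagram, so g ≅ E_6 ⊕ F_4 (dimension 78 + 52 = 130).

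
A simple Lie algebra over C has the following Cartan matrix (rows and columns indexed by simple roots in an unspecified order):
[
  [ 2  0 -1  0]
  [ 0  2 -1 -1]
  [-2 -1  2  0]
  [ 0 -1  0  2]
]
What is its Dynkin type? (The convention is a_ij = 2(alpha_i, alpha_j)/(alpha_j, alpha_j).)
The matrix has rank 4 with 2's on the diagonal. Reading the off-diagonal entries as Dynkin edges (a single edge where a_ij = a_ji = -1; a double or triple edge where a_ij * a_ji = 2 or 3), the diagram is a chain of 4 nodes with a double edge at one end; the terminal node there is the unique short simple root (B_4). One simple-root ordering that puts it in standard form is (alpha_4, alpha_2, alpha_3, alpha_1). So the algebra is type B_4, i.e. so(9).

type B_4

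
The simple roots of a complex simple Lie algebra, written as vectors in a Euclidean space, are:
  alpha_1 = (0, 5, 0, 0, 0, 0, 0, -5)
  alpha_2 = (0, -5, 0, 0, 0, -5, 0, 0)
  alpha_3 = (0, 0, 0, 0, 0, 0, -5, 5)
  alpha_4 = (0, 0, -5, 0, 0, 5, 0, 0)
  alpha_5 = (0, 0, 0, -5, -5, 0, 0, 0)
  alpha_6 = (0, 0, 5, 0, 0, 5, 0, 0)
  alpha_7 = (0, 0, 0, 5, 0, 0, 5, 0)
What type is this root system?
D7

Compute the Cartan integers a_ij = 2(alpha_i, alpha_j)/(alpha_j, alpha_j); the resulting 7x7 Cartan matrix is
[[2, -1, -1, 0, 0, 0, 0], [-1, 2, 0, -1, 0, -1, 0], [-1, 0, 2, 0, 0, 0, -1], [0, -1, 0, 2, 0, 0, 0], [0, 0, 0, 0, 2, 0, -1], [0, -1, 0, 0, 0, 2, 0], [0, 0, -1, 0, -1, 0, 2]].
All simple roots have the same length, so the diagram is simply laced. The associated Dynkin diagram is a chain of 5 nodes with a fork of two nodes at one end (D_7), so the type is D_7 (the algebra so(14)).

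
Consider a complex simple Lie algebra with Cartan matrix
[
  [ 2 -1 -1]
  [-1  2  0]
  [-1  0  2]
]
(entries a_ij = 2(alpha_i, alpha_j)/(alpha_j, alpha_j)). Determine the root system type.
A_3

The matrix has rank 3 with 2's on the diagonal. Reading the off-diagonal entries as Dynkin edges (a single edge where a_ij = a_ji = -1; a double or triple edge where a_ij * a_ji = 2 or 3), the diagram is a chain of 3 nodes with single edges (A_3). One simple-root ordering that puts it in standard form is (alpha_3, alpha_1, alpha_2). So the algebra is type A_3, i.e. sl(4).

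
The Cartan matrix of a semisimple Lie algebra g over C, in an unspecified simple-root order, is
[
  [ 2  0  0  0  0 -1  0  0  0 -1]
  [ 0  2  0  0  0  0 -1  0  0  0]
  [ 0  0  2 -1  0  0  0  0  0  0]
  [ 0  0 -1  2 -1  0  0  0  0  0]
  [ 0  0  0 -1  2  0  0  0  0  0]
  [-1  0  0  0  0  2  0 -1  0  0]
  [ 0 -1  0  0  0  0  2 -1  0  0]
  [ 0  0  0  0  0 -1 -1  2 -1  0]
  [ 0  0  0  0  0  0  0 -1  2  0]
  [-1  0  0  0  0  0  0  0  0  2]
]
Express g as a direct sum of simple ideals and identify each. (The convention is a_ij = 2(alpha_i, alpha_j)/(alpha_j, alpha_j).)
A_3 + E_7

The diagram associated to this matrix has two connected components: the simple roots {alpha_3, alpha_4, alpha_5} form a chain of 3 nodes with single edges (A_3), and {alpha_1, alpha_2, alpha_6, alpha_7, alpha_8, alpha_9, alpha_10} form a chain of 6 nodes with one extra node attached to the third node from one end (E_7). A semisimple Lie algebra decomposes uniquely as the direct sum of simple ideals, one per connected component of its Dynkin diagram, so g ≅ A_3 ⊕ E_7 (dimension 15 + 133 = 148).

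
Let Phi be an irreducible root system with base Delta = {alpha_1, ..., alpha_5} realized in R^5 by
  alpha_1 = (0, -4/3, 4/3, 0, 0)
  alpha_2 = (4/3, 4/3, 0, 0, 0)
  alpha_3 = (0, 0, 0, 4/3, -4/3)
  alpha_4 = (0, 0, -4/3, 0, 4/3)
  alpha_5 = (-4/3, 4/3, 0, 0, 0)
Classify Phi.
Compute the Cartan integers a_ij = 2(alpha_i, alpha_j)/(alpha_j, alpha_j); the resulting 5x5 Cartan matrix is
[[2, -1, 0, -1, -1], [-1, 2, 0, 0, 0], [0, 0, 2, -1, 0], [-1, 0, -1, 2, 0], [-1, 0, 0, 0, 2]].
All simple roots have the same length, so the diagram is simply laced. The associated Dynkin diagram is a chain of 3 nodes with a fork of two nodes at one end (D_5), so the type is D_5 (the algebra so(10)).

D5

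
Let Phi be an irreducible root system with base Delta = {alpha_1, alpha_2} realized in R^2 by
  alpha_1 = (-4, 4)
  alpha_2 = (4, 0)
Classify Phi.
Compute the Cartan integers a_ij = 2(alpha_i, alpha_j)/(alpha_j, alpha_j); the resulting 2x2 Cartan matrix is
[[2, -2], [-1, 2]].
The roots have two lengths (squared-length ratio 2:1); the short ones are alpha_{2}. The associated Dynkin diagram is a chain of 2 nodes with a double edge at one end; the terminal node there is the unique short simple root (B_2), so the type is B_2 (the algebra so(5)).

B_2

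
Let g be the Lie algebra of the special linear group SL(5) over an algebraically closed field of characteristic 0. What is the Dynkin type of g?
type A_4

This is sl(5), which has dimension 5^2 - 1 = 24 and rank 5 - 1 = 4 (a Cartan subalgebra is the diagonal traceless matrices). In the classification of classical Lie algebras, the special linear algebra sl(n+1) has type A_n; here n = 4, so the Dynkin diagram is a chain of 4 nodes with single edges (A_4). Hence the type is A_4.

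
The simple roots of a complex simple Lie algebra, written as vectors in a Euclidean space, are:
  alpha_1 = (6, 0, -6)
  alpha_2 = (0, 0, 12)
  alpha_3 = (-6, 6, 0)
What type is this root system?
C_3

Compute the Cartan integers a_ij = 2(alpha_i, alpha_j)/(alpha_j, alpha_j); the resulting 3x3 Cartan matrix is
[[2, -1, -1], [-2, 2, 0], [-1, 0, 2]].
The roots have two lengths (squared-length ratio 2:1); the short ones are alpha_{1,3}. The associated Dynkin diagram is a chain of 3 nodes with a double edge at one end; the terminal node there is the unique long simple root (C_3), so the type is C_3 (the algebra sp(6)).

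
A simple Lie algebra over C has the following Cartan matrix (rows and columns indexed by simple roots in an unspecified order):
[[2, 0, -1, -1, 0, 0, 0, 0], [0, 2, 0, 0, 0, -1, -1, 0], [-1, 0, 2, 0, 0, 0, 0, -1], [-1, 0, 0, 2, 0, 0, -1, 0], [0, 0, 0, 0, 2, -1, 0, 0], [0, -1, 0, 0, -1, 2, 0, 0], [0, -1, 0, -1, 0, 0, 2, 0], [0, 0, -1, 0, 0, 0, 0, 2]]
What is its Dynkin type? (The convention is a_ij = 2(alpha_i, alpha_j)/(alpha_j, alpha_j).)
A_8

The matrix has rank 8 with 2's on the diagonal. Reading the off-diagonal entries as Dynkin edges (a single edge where a_ij = a_ji = -1; a double or triple edge where a_ij * a_ji = 2 or 3), the diagram is a chain of 8 nodes with single edges (A_8). One simple-root ordering that puts it in standard form is (alpha_5, alpha_6, alpha_2, alpha_7, alpha_4, alpha_1, alpha_3, alpha_8). So the algebra is type A_8, i.e. sl(9).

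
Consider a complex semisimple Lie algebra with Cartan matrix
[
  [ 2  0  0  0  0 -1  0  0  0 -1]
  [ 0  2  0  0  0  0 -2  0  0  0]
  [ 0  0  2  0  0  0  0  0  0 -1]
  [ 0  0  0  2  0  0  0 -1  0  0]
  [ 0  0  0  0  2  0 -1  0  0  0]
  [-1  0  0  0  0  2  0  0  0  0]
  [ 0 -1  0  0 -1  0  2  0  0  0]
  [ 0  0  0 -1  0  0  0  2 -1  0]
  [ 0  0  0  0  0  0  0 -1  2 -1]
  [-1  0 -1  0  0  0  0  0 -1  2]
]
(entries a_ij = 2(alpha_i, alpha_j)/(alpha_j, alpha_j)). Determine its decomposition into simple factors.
type C_3 ⊕ type E_7

The diagram associated to this matrix has two connected components: the simple roots {alpha_2, alpha_5, alpha_7} form a chain of 3 nodes with a double edge at one end; the terminal node there is the unique long simple root (C_3), and {alpha_1, alpha_3, alpha_4, alpha_6, alpha_8, alpha_9, alpha_10} form a chain of 6 nodes with one extra node attached to the third node from one end (E_7). A semisimple Lie algebra decomposes uniquely as the direct sum of simple ideals, one per connected component of its Dynkin diagram, so g ≅ C_3 ⊕ E_7 (dimension 21 + 133 = 154).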